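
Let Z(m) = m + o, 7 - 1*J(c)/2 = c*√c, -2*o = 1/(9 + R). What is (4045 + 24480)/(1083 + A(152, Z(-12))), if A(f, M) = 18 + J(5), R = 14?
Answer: 1272215/49709 + 11410*√5/49709 ≈ 26.107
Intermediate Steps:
o = -1/46 (o = -1/(2*(9 + 14)) = -½/23 = -½*1/23 = -1/46 ≈ -0.021739)
J(c) = 14 - 2*c^(3/2) (J(c) = 14 - 2*c*√c = 14 - 2*c^(3/2))
Z(m) = -1/46 + m (Z(m) = m - 1/46 = -1/46 + m)
A(f, M) = 32 - 10*√5 (A(f, M) = 18 + (14 - 10*√5) = 32 - 10*√5)
(4045 + 24480)/(1083 + A(152, Z(-12))) = (4045 + 24480)/(1083 + (32 - 10*√5)) = 28525/(1115 - 10*√5)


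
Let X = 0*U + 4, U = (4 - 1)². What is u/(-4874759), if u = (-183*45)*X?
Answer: 32940/4874759 ≈ 0.0067573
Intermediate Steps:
U = 9 (U = 3² = 9)
X = 4 (X = 0*9 + 4 = 0 + 4 = 4)
u = -32940 (u = -183*45*4 = -8235*4 = -32940)
u/(-4874759) = -32940/(-4874759) = -32940*(-1/4874759) = 32940/4874759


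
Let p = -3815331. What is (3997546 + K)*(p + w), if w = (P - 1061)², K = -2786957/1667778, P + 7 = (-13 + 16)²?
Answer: -2993323726725973225/277963 ≈ -1.0769e+13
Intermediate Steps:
P = 2 (P = -7 + (-13 + 16)² = -7 + 3² = -7 + 9 = 2)
K = -2786957/1667778 (K = -2786957*1/1667778 = -2786957/1667778 ≈ -1.6711)
w = 1121481 (w = (2 - 1061)² = (-1059)² = 1121481)
(3997546 + K)*(p + w) = (3997546 - 2786957/1667778)*(-3815331 + 1121481) = (6667016485831/1667778)*(-2693850) = -2993323726725973225/277963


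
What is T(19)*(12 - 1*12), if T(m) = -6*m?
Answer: 0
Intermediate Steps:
T(19)*(12 - 1*12) = (-6*19)*(12 - 1*12) = -114*(12 - 12) = -114*0 = 0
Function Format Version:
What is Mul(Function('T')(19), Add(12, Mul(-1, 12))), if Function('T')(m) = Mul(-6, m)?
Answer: 0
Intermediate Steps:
Mul(Function('T')(19), Add(12, Mul(-1, 12))) = Mul(Mul(-6, 19), Add(12, Mul(-1, 12))) = Mul(-114, Add(12, -12)) = Mul(-114, 0) = 0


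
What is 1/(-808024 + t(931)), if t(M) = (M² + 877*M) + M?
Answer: 1/876155 ≈ 1.1414e-6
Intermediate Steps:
t(M) = M² + 878*M
1/(-808024 + t(931)) = 1/(-808024 + 931*(878 + 931)) = 1/(-808024 + 931*1809) = 1/(-808024 + 1684179) = 1/876155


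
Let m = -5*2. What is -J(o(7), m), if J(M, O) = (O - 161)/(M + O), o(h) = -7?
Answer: -171/17 ≈ -10.059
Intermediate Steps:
m = -10
J(M, O) = (-161 + O)/(M + O)
-J(o(7), m) = -(-161 - 10)/(-7 - 10) = -(-171)/(-17) = -(-1)*(-171)/17 = -1*171/17 = -171/17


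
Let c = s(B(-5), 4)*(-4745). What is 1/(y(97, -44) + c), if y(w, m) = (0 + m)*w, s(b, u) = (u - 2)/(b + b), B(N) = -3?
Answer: -3/8059 ≈ -0.00037225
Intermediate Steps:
s(b, u) = (-2 + u)/(2*b) (s(b, u) = (-2 + u)/((2*b)) = (-2 + u)*(1/(2*b)) = (-2 + u)/(2*b))
y(w, m) = m*w
c = 4745/3 (c = ((1/2)*(-2 + 4)/(-3))*(-4745) = ((1/2)*(-1/3)*2)*(-4745) = -1/3*(-4745) = 4745/3 ≈ 1581.7)
1/(y(97, -44) + c) = 1/(-44*97 + 4745/3) = 1/(-4268 + 4745/3) = 1/(-8059/3) = -3/8059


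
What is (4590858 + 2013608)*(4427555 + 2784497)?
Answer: 47631752224232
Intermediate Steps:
(4590858 + 2013608)*(4427555 + 2784497) = 6604466*7212052 = 47631752224232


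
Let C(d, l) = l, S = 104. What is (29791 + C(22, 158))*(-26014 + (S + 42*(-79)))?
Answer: -875349372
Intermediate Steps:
(29791 + C(22, 158))*(-26014 + (S + 42*(-79))) = (29791 + 158)*(-26014 + (104 + 42*(-79))) = 29949*(-26014 + (104 - 3318)) = 29949*(-26014 - 3214) = 29949*(-29228) = -875349372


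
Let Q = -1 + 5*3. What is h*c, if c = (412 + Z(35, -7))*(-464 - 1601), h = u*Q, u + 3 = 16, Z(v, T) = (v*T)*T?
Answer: -799390410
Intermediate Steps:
Z(v, T) = v*T² (Z(v, T) = (T*v)*T = v*T²)
u = 13 (u = -3 + 16 = 13)
Q = 14 (Q = -1 + 15 = 14)
h = 182 (h = 13*14 = 182)
c = -4392255 (c = (412 + 35*(-7)²)*(-464 - 1601) = (412 + 35*49)*(-2065) = (412 + 1715)*(-2065) = 2127*(-2065) = -4392255)
h*c = 182*(-4392255) = -799390410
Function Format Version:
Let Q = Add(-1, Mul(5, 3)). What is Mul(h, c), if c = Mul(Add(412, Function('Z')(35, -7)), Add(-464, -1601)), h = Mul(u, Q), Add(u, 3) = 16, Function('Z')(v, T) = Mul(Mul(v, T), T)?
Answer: -799390410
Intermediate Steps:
Function('Z')(v, T) = Mul(v, Pow(T, 2)) (Function('Z')(v, T) = Mul(Mul(T, v), T) = Mul(v, Pow(T, 2)))
u = 13 (u = Add(-3, 16) = 13)
Q = 14 (Q = Add(-1, 15) = 14)
h = 182 (h = Mul(13, 14) = 182)
c = -4392255 (c = Mul(Add(412, Mul(35, Pow(-7, 2))), Add(-464, -1601)) = Mul(Add(412, Mul(35, 49)), -2065) = Mul(Add(412, 1715), -2065) = Mul(2127, -2065) = -4392255)
Mul(h, c) = Mul(182, -4392255) = -799390410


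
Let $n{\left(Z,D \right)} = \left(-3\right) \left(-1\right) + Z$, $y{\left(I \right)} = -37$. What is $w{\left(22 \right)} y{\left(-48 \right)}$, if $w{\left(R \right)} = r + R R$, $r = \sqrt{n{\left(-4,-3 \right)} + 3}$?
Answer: $-17908 - 37 \sqrt{2} \approx -17960.0$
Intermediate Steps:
$n{\left(Z,D \right)} = 3 + Z$
$r = \sqrt{2}$ ($r = \sqrt{\left(3 - 4\right) + 3} = \sqrt{-1 + 3} = \sqrt{2} \approx 1.4142$)
$w{\left(R \right)} = \sqrt{2} + R^{2}$ ($w{\left(R \right)} = \sqrt{2} + R R = \sqrt{2} + R^{2}$)
$w{\left(22 \right)} y{\left(-48 \right)} = \left(\sqrt{2} + 22^{2}\right) \left(-37\right) = \left(\sqrt{2} + 484\right) \left(-37\right) = \left(484 + \sqrt{2}\right) \left(-37\right) = -17908 - 37 \sqrt{2}$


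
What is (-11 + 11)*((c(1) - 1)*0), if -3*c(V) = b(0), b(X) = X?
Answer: 0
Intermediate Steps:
c(V) = 0 (c(V) = -1/3*0 = 0)
(-11 + 11)*((c(1) - 1)*0) = (-11 + 11)*((0 - 1)*0) = 0*(-1*0) = 0*0 = 0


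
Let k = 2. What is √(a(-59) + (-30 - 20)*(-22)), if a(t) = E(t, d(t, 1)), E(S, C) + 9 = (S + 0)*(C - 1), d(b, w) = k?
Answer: 2*√258 ≈ 32.125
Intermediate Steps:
d(b, w) = 2
E(S, C) = -9 + S*(-1 + C) (E(S, C) = -9 + (S + 0)*(C - 1) = -9 + S*(-1 + C))
a(t) = -9 + t (a(t) = -9 - t + 2*t = -9 + t)
√(a(-59) + (-30 - 20)*(-22)) = √((-9 - 59) + (-30 - 20)*(-22)) = √(-68 - 50*(-22)) = √(-68 + 1100) = √1032 = 2*√258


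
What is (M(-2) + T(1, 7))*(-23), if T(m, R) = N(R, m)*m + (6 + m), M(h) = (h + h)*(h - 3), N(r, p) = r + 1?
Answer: -805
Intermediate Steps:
N(r, p) = 1 + r
M(h) = 2*h*(-3 + h) (M(h) = (2*h)*(-3 + h) = 2*h*(-3 + h))
T(m, R) = 6 + m + m*(1 + R) (T(m, R) = (1 + R)*m + (6 + m) = m*(1 + R) + (6 + m) = 6 + m + m*(1 + R))
(M(-2) + T(1, 7))*(-23) = (2*(-2)*(-3 - 2) + (6 + 1 + 1*(1 + 7)))*(-23) = (2*(-2)*(-5) + (6 + 1 + 1*8))*(-23) = (20 + (6 + 1 + 8))*(-23) = (20 + 15)*(-23) = 35*(-23) = -805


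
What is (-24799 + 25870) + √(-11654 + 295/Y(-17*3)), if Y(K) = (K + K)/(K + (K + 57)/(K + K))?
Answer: 1071 + 2*I*√7481991/51 ≈ 1071.0 + 107.27*I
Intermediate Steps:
Y(K) = 2*K/(K + (57 + K)/(2*K)) (Y(K) = (2*K)/(K + (57 + K)/((2*K))) = (2*K)/(K + (57 + K)*(1/(2*K))) = (2*K)/(K + (57 + K)/(2*K)) = 2*K/(K + (57 + K)/(2*K)))
(-24799 + 25870) + √(-11654 + 295/Y(-17*3)) = (-24799 + 25870) + √(-11654 + 295/((4*(-17*3)²/(57 - 17*3 + 2*(-17*3)²)))) = 1071 + √(-11654 + 295/((4*(-51)²/(57 - 51 + 2*(-51)²)))) = 1071 + √(-11654 + 295/((4*2601/(57 - 51 + 2*2601)))) = 1071 + √(-11654 + 295/((4*2601/(57 - 51 + 5202)))) = 1071 + √(-11654 + 295/((4*2601/5208))) = 1071 + √(-11654 + 295/((4*2601*(1/5208)))) = 1071 + √(-11654 + 295/(867/434)) = 1071 + √(-11654 + 295*(434/867)) = 1071 + √(-11654 + 128030/867) = 1071 + √(-9975988/867) = 1071 + 2*I*√7481991/51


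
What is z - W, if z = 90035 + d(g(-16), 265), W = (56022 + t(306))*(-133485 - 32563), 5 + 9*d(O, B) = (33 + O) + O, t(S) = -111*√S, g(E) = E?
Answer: 83721879815/9 - 55293984*√34 ≈ 8.9800e+9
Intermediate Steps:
d(O, B) = 28/9 + 2*O/9 (d(O, B) = -5/9 + ((33 + O) + O)/9 = -5/9 + (33 + 2*O)/9 = -5/9 + (11/3 + 2*O/9) = 28/9 + 2*O/9)
W = -9302341056 + 55293984*√34 (W = (56022 - 333*√34)*(-133485 - 32563) = (56022 - 333*√34)*(-166048) = -9302341056 + 55293984*√34 ≈ -8.9799e+9)
z = 810311/9 (z = 90035 + (28/9 + (2/9)*(-16)) = 90035 + (28/9 - 32/9) = 90035 - 4/9 = 810311/9 ≈ 90035.)
z - W = 810311/9 - (-9302341056 + 55293984*√34) = 810311/9 + (9302341056 - 55293984*√34) = 83721879815/9 - 55293984*√34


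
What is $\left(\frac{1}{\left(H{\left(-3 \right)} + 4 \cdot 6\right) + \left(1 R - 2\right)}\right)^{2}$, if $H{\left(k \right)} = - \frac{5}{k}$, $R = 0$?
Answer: $\frac{9}{5041} \approx 0.0017854$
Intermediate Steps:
$\left(\frac{1}{\left(H{\left(-3 \right)} + 4 \cdot 6\right) + \left(1 R - 2\right)}\right)^{2} = \left(\frac{1}{\left(- \frac{5}{-3} + 4 \cdot 6\right) + \left(1 \cdot 0 - 2\right)}\right)^{2} = \left(\frac{1}{\left(\left(-5\right) \left(- \frac{1}{3}\right) + 24\right) + \left(0 - 2\right)}\right)^{2} = \left(\frac{1}{\left(\frac{5}{3} + 24\right) - 2}\right)^{2} = \left(\frac{1}{\frac{77}{3} - 2}\right)^{2} = \left(\frac{1}{\frac{71}{3}}\right)^{2} = \left(\frac{3}{71}\right)^{2} = \frac{9}{5041}$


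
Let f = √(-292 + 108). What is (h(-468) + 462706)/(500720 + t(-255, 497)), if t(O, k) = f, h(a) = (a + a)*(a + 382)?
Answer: 33999013180/31340064823 - 271601*I*√46/62680129646 ≈ 1.0848 - 2.9389e-5*I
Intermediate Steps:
h(a) = 2*a*(382 + a) (h(a) = (2*a)*(382 + a) = 2*a*(382 + a))
f = 2*I*√46 (f = √(-184) = 2*I*√46 ≈ 13.565*I)
t(O, k) = 2*I*√46
(h(-468) + 462706)/(500720 + t(-255, 497)) = (2*(-468)*(382 - 468) + 462706)/(500720 + 2*I*√46) = (2*(-468)*(-86) + 462706)/(500720 + 2*I*√46) = (80496 + 462706)/(500720 + 2*I*√46) = 543202/(500720 + 2*I*√46)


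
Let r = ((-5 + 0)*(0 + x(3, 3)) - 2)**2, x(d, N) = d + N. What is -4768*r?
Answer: -4882432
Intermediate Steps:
x(d, N) = N + d
r = 1024 (r = ((-5 + 0)*(0 + (3 + 3)) - 2)**2 = (-5*(0 + 6) - 2)**2 = (-5*6 - 2)**2 = (-30 - 2)**2 = (-32)**2 = 1024)
-4768*r = -4768*1024 = -4882432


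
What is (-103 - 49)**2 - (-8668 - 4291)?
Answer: 36063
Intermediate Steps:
(-103 - 49)**2 - (-8668 - 4291) = (-152)**2 - 1*(-12959) = 23104 + 12959 = 36063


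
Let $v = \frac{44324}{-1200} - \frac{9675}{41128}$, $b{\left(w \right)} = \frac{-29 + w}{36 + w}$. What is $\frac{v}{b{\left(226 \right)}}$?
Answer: $- \frac{15020521177}{303833100} \approx -49.437$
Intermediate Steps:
$b{\left(w \right)} = \frac{-29 + w}{36 + w}$
$v = - \frac{114660467}{3084600}$ ($v = 44324 \left(- \frac{1}{1200}\right) - \frac{9675}{41128} = - \frac{11081}{300} - \frac{9675}{41128} = - \frac{114660467}{3084600} \approx -37.172$)
$\frac{v}{b{\left(226 \right)}} = - \frac{114660467}{3084600 \frac{-29 + 226}{36 + 226}} = - \frac{114660467}{3084600 \cdot \frac{1}{262} \cdot 197} = - \frac{114660467}{3084600 \cdot \frac{197}{262}} = \left(- \frac{114660467}{3084600}\right) \frac{262}{197} = - \frac{15020521177}{303833100}$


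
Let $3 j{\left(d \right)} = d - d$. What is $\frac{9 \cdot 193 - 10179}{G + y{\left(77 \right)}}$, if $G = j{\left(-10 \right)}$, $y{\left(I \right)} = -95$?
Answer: $\frac{8442}{95} \approx 88.863$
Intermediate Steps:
$j{\left(d \right)} = 0$ ($j{\left(d \right)} = \frac{d - d}{3} = \frac{1}{3} \cdot 0 = 0$)
$G = 0$
$\frac{9 \cdot 193 - 10179}{G + y{\left(77 \right)}} = \frac{9 \cdot 193 - 10179}{0 - 95} = \frac{1737 - 10179}{-95} = \left(-8442\right) \left(- \frac{1}{95}\right) = \frac{8442}{95}$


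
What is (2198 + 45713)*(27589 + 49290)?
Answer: 3683349769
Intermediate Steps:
(2198 + 45713)*(27589 + 49290) = 47911*76879 = 3683349769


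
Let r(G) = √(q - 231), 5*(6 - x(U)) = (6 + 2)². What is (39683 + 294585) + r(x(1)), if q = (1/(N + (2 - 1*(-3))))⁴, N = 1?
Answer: 334268 + 25*I*√479/36 ≈ 3.3427e+5 + 15.199*I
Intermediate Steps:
x(U) = -34/5 (x(U) = 6 - (6 + 2)²/5 = 6 - ⅕*8² = 6 - ⅕*64 = 6 - 64/5 = -34/5)
q = 1/1296 (q = (1/(1 + (2 - 1*(-3))))⁴ = (1/(1 + (2 + 3)))⁴ = (1/(1 + 5))⁴ = (1/6)⁴ = (⅙)⁴ = 1/1296 ≈ 0.00077160)
r(G) = 25*I*√479/36 (r(G) = √(1/1296 - 231) = √(-299375/1296) = 25*I*√479/36)
(39683 + 294585) + r(x(1)) = (39683 + 294585) + 25*I*√479/36 = 334268 + 25*I*√479/36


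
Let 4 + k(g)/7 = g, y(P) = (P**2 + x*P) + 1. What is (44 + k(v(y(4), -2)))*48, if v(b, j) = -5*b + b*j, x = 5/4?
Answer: -50976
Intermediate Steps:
x = 5/4 (x = 5*(1/4) = 5/4 ≈ 1.2500)
y(P) = 1 + P**2 + 5*P/4 (y(P) = (P**2 + 5*P/4) + 1 = 1 + P**2 + 5*P/4)
k(g) = -28 + 7*g
(44 + k(v(y(4), -2)))*48 = (44 + (-28 + 7*((1 + 4**2 + (5/4)*4)*(-5 - 2))))*48 = (44 + (-28 + 7*((1 + 16 + 5)*(-7))))*48 = (44 + (-28 + 7*(22*(-7))))*48 = (44 + (-28 + 7*(-154)))*48 = (44 + (-28 - 1078))*48 = (44 - 1106)*48 = -1062*48 = -50976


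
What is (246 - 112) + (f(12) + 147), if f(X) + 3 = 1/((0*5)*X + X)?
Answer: 3337/12 ≈ 278.08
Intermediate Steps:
f(X) = -3 + 1/X (f(X) = -3 + 1/((0*5)*X + X) = -3 + 1/(0*X + X) = -3 + 1/(0 + X) = -3 + 1/X)
(246 - 112) + (f(12) + 147) = (246 - 112) + ((-3 + 1/12) + 147) = 134 + ((-3 + 1/12) + 147) = 134 + (-35/12 + 147) = 134 + 1729/12 = 3337/12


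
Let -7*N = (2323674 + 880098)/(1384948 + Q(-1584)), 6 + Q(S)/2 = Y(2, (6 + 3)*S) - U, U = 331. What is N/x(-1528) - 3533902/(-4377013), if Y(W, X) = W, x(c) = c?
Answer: 4361484601917601/5400591163838612 ≈ 0.80759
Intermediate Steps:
Q(S) = -670 (Q(S) = -12 + 2*(2 - 1*331) = -12 + 2*(2 - 331) = -12 + 2*(-329) = -12 - 658 = -670)
N = -533962/1614991 (N = -(2323674 + 880098)/(7*(1384948 - 670)) = -3203772/(7*1384278) = -1/7*533962/230713 = -533962/1614991 ≈ -0.33063)
N/x(-1528) - 3533902/(-4377013) = -533962/1614991/(-1528) - 3533902/(-4377013) = -533962/1614991*(-1/1528) - 3533902*(-1/4377013) = 266981/1233853124 + 3533902/4377013 = 4361484601917601/5400591163838612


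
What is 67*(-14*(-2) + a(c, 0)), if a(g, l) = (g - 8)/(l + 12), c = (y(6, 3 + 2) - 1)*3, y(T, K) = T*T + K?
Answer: 7504/3 ≈ 2501.3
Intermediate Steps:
y(T, K) = K + T² (y(T, K) = T² + K = K + T²)
c = 120 (c = (((3 + 2) + 6²) - 1)*3 = ((5 + 36) - 1)*3 = (41 - 1)*3 = 40*3 = 120)
a(g, l) = (-8 + g)/(12 + l)
67*(-14*(-2) + a(c, 0)) = 67*(-14*(-2) + (-8 + 120)/(12 + 0)) = 67*(28 + 112/12) = 67*(28 + (1/12)*112) = 67*(28 + 28/3) = 67*(112/3) = 7504/3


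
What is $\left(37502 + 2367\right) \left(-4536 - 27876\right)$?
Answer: $-1292234028$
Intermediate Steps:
$\left(37502 + 2367\right) \left(-4536 - 27876\right) = 39869 \left(-32412\right) = -1292234028$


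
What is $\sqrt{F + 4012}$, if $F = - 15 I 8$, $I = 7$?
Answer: $2 \sqrt{793} \approx 56.32$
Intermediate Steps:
$F = -840$ ($F = \left(-15\right) 7 \cdot 8 = \left(-105\right) 8 = -840$)
$\sqrt{F + 4012} = \sqrt{-840 + 4012} = \sqrt{3172} = 2 \sqrt{793}$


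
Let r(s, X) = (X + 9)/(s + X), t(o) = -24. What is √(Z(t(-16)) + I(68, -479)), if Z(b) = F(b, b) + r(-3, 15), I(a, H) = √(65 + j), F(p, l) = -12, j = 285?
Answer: √(-10 + 5*√14) ≈ 2.9510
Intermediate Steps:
I(a, H) = 5*√14 (I(a, H) = √(65 + 285) = √350 = 5*√14)
r(s, X) = (9 + X)/(X + s)
Z(b) = -10 (Z(b) = -12 + (9 + 15)/(15 - 3) = -12 + 24/12 = -12 + (1/12)*24 = -12 + 2 = -10)
√(Z(t(-16)) + I(68, -479)) = √(-10 + 5*√14)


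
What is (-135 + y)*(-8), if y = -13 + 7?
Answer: 1128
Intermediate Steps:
y = -6
(-135 + y)*(-8) = (-135 - 6)*(-8) = -141*(-8) = 1128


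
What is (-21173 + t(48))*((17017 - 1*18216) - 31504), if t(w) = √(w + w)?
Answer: 692420619 - 130812*√6 ≈ 6.9210e+8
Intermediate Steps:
t(w) = √2*√w (t(w) = √(2*w) = √2*√w)
(-21173 + t(48))*((17017 - 1*18216) - 31504) = (-21173 + √2*√48)*((17017 - 1*18216) - 31504) = (-21173 + √2*(4*√3))*((17017 - 18216) - 31504) = (-21173 + 4*√6)*(-1199 - 31504) = (-21173 + 4*√6)*(-32703) = 692420619 - 130812*√6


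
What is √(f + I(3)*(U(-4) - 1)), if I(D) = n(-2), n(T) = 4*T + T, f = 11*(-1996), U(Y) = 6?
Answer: I*√22006 ≈ 148.34*I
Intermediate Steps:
f = -21956
n(T) = 5*T
I(D) = -10 (I(D) = 5*(-2) = -10)
√(f + I(3)*(U(-4) - 1)) = √(-21956 - 10*(6 - 1)) = √(-21956 - 10*5) = √(-21956 - 50) = √(-22006) = I*√22006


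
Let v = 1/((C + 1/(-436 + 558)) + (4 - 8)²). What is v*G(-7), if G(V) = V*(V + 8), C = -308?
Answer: 122/5089 ≈ 0.023973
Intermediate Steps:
G(V) = V*(8 + V)
v = -122/35623 (v = 1/((-308 + 1/(-436 + 558)) + (4 - 8)²) = 1/((-308 + 1/122) + (-4)²) = 1/((-308 + 1/122) + 16) = 1/(-37575/122 + 16) = 1/(-35623/122) = -122/35623 ≈ -0.0034248)
v*G(-7) = -(-122)*(8 - 7)/5089 = -(-122)/5089 = -122/35623*(-7) = 122/5089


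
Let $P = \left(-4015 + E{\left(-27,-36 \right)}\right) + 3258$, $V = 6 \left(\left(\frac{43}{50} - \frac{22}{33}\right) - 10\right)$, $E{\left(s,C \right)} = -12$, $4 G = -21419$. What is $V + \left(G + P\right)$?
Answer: $- \frac{618259}{100} \approx -6182.6$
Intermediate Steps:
$G = - \frac{21419}{4}$ ($G = \frac{1}{4} \left(-21419\right) = - \frac{21419}{4} \approx -5354.8$)
$V = - \frac{1471}{25}$ ($V = 6 \left(\left(43 \cdot \frac{1}{50} - \frac{2}{3}\right) - 10\right) = 6 \left(\left(\frac{43}{50} - \frac{2}{3}\right) - 10\right) = 6 \left(\frac{29}{150} - 10\right) = 6 \left(- \frac{1471}{150}\right) = - \frac{1471}{25} \approx -58.84$)
$P = -769$ ($P = \left(-4015 - 12\right) + 3258 = -4027 + 3258 = -769$)
$V + \left(G + P\right) = - \frac{1471}{25} - \frac{24495}{4} = - \frac{618259}{100}$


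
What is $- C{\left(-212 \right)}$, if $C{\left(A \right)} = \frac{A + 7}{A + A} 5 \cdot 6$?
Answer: $- \frac{3075}{212} \approx -14.505$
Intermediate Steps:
$C{\left(A \right)} = \frac{15 \left(7 + A\right)}{A}$ ($C{\left(A \right)} = \frac{7 + A}{2 A} 5 \cdot 6 = \frac{5 \left(7 + A\right)}{2 A} 6 = \frac{15 \left(7 + A\right)}{A}$)
$- C{\left(-212 \right)} = - (15 + \frac{105}{-212}) = - (15 + 105 \left(- \frac{1}{212}\right)) = - (15 - \frac{105}{212}) = \left(-1\right) \frac{3075}{212} = - \frac{3075}{212}$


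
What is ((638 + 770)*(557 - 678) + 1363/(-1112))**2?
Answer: 35891521883435241/1236544 ≈ 2.9026e+10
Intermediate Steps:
((638 + 770)*(557 - 678) + 1363/(-1112))**2 = (1408*(-121) + 1363*(-1/1112))**2 = (-170368 - 1363/1112)**2 = (-189450579/1112)**2 = 35891521883435241/1236544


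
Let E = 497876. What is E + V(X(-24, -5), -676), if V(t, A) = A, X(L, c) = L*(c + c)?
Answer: 497200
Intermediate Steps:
X(L, c) = 2*L*c (X(L, c) = L*(2*c) = 2*L*c)
E + V(X(-24, -5), -676) = 497876 - 676 = 497200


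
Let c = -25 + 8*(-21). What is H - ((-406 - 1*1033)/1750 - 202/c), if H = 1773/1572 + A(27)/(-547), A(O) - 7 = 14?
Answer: 41875771153/48404303500 ≈ 0.86512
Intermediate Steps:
A(O) = 21 (A(O) = 7 + 14 = 21)
c = -193 (c = -25 - 168 = -193)
H = 312273/286628 (H = 1773/1572 + 21/(-547) = 1773*(1/1572) + 21*(-1/547) = 591/524 - 21/547 = 312273/286628 ≈ 1.0895)
H - ((-406 - 1*1033)/1750 - 202/c) = 312273/286628 - ((-406 - 1*1033)/1750 - 202/(-193)) = 312273/286628 - ((-406 - 1033)*(1/1750) - 202*(-1/193)) = 312273/286628 - (-1439*1/1750 + 202/193) = 312273/286628 - (-1439/1750 + 202/193) = 312273/286628 - 1*75773/337750 = 312273/286628 - 75773/337750 = 41875771153/48404303500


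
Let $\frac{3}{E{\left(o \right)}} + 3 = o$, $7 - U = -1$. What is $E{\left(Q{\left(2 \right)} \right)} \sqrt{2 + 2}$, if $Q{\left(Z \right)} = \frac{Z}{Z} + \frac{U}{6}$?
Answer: $-9$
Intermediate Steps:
$U = 8$ ($U = 7 - -1 = 7 + 1 = 8$)
$Q{\left(Z \right)} = \frac{7}{3}$ ($Q{\left(Z \right)} = \frac{Z}{Z} + \frac{8}{6} = 1 + 8 \cdot \frac{1}{6} = 1 + \frac{4}{3} = \frac{7}{3}$)
$E{\left(o \right)} = \frac{3}{-3 + o}$
$E{\left(Q{\left(2 \right)} \right)} \sqrt{2 + 2} = \frac{3}{-3 + \frac{7}{3}} \sqrt{2 + 2} = \frac{3}{- \frac{2}{3}} \sqrt{4} = 3 \left(- \frac{3}{2}\right) 2 = \left(- \frac{9}{2}\right) 2 = -9$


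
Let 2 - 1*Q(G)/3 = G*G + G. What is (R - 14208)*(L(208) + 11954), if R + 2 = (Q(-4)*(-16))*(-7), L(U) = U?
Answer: -213686340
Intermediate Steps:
Q(G) = 6 - 3*G - 3*G² (Q(G) = 6 - 3*(G*G + G) = 6 - 3*(G² + G) = 6 - 3*(G + G²) = 6 + (-3*G - 3*G²) = 6 - 3*G - 3*G²)
R = -3362 (R = -2 + ((6 - 3*(-4) - 3*(-4)²)*(-16))*(-7) = -2 + ((6 + 12 - 3*16)*(-16))*(-7) = -2 + ((6 + 12 - 48)*(-16))*(-7) = -2 - 30*(-16)*(-7) = -2 + 480*(-7) = -2 - 3360 = -3362)
(R - 14208)*(L(208) + 11954) = (-3362 - 14208)*(208 + 11954) = -17570*12162 = -213686340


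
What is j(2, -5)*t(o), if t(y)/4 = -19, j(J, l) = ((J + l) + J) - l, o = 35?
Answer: -304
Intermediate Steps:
j(J, l) = 2*J (j(J, l) = (l + 2*J) - l = 2*J)
t(y) = -76 (t(y) = 4*(-19) = -76)
j(2, -5)*t(o) = (2*2)*(-76) = 4*(-76) = -304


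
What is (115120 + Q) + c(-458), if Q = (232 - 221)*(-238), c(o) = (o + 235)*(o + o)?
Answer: 316770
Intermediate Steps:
c(o) = 2*o*(235 + o) (c(o) = (235 + o)*(2*o) = 2*o*(235 + o))
Q = -2618 (Q = 11*(-238) = -2618)
(115120 + Q) + c(-458) = (115120 - 2618) + 2*(-458)*(235 - 458) = 112502 + 2*(-458)*(-223) = 112502 + 204268 = 316770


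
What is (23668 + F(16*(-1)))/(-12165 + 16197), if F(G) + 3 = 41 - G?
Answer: 11861/2016 ≈ 5.8834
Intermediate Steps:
F(G) = 38 - G (F(G) = -3 + (41 - G) = 38 - G)
(23668 + F(16*(-1)))/(-12165 + 16197) = (23668 + (38 - 16*(-1)))/(-12165 + 16197) = (23668 + (38 - 1*(-16)))/4032 = (23668 + (38 + 16))*(1/4032) = (23668 + 54)*(1/4032) = 23722*(1/4032) = 11861/2016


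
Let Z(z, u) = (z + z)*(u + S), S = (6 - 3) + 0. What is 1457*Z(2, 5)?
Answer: 46624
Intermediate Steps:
S = 3 (S = 3 + 0 = 3)
Z(z, u) = 2*z*(3 + u) (Z(z, u) = (z + z)*(u + 3) = (2*z)*(3 + u) = 2*z*(3 + u))
1457*Z(2, 5) = 1457*(2*2*(3 + 5)) = 1457*(2*2*8) = 1457*32 = 46624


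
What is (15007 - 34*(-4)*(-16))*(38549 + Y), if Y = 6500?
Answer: 578023719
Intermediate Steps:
(15007 - 34*(-4)*(-16))*(38549 + Y) = (15007 - 34*(-4)*(-16))*(38549 + 6500) = (15007 + 136*(-16))*45049 = (15007 - 2176)*45049 = 12831*45049 = 578023719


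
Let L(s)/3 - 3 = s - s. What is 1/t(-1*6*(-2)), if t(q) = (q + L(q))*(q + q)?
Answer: 1/504 ≈ 0.0019841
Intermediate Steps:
L(s) = 9 (L(s) = 9 + 3*(s - s) = 9 + 3*0 = 9 + 0 = 9)
t(q) = 2*q*(9 + q) (t(q) = (q + 9)*(q + q) = (9 + q)*(2*q) = 2*q*(9 + q))
1/t(-1*6*(-2)) = 1/(2*(-1*6*(-2))*(9 - 1*6*(-2))) = 1/(2*(-6*(-2))*(9 - 6*(-2))) = 1/(2*12*(9 + 12)) = 1/(2*12*21) = 1/504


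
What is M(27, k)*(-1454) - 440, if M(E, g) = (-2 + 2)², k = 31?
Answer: -440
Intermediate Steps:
M(E, g) = 0 (M(E, g) = 0² = 0)
M(27, k)*(-1454) - 440 = 0*(-1454) - 440 = 0 - 440 = -440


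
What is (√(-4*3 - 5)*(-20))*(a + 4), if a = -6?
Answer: 40*I*√17 ≈ 164.92*I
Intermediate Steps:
(√(-4*3 - 5)*(-20))*(a + 4) = (√(-4*3 - 5)*(-20))*(-6 + 4) = (√(-12 - 5)*(-20))*(-2) = (√(-17)*(-20))*(-2) = ((I*√17)*(-20))*(-2) = -20*I*√17*(-2) = 40*I*√17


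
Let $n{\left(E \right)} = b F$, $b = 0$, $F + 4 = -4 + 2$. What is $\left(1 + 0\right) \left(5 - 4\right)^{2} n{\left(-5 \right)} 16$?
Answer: $0$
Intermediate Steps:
$F = -6$ ($F = -4 + \left(-4 + 2\right) = -4 - 2 = -6$)
$n{\left(E \right)} = 0$ ($n{\left(E \right)} = 0 \left(-6\right) = 0$)
$\left(1 + 0\right) \left(5 - 4\right)^{2} n{\left(-5 \right)} 16 = \left(1 + 0\right) \left(5 - 4\right)^{2} \cdot 0 \cdot 16 = 1 \cdot 1^{2} \cdot 0 \cdot 16 = 1 \cdot 1 \cdot 0 \cdot 16 = 1 \cdot 0 \cdot 16 = 0 \cdot 16 = 0$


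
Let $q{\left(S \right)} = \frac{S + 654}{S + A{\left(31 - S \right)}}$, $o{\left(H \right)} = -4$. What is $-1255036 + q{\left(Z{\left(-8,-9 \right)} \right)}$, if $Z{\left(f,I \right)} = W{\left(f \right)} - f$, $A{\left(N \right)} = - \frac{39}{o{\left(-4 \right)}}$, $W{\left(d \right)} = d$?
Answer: $- \frac{16314596}{13} \approx -1.255 \cdot 10^{6}$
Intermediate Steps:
$A{\left(N \right)} = \frac{39}{4}$ ($A{\left(N \right)} = - \frac{39}{-4} = \left(-39\right) \left(- \frac{1}{4}\right) = \frac{39}{4}$)
$Z{\left(f,I \right)} = 0$ ($Z{\left(f,I \right)} = f - f = 0$)
$q{\left(S \right)} = \frac{654 + S}{\frac{39}{4} + S}$ ($q{\left(S \right)} = \frac{S + 654}{S + \frac{39}{4}} = \frac{654 + S}{\frac{39}{4} + S}$)
$-1255036 + q{\left(Z{\left(-8,-9 \right)} \right)} = -1255036 + \frac{4 \left(654 + 0\right)}{39 + 4 \cdot 0} = -1255036 + 4 \frac{1}{39 + 0} \cdot 654 = -1255036 + 4 \cdot \frac{1}{39} \cdot 654 = -1255036 + \frac{872}{13} = - \frac{16314596}{13}$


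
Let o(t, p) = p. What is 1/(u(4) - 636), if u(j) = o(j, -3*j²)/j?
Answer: -1/648 ≈ -0.0015432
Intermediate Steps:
u(j) = -3*j (u(j) = (-3*j²)/j = -3*j)
1/(u(4) - 636) = 1/(-3*4 - 636) = 1/(-12 - 636) = 1/(-648) = -1/648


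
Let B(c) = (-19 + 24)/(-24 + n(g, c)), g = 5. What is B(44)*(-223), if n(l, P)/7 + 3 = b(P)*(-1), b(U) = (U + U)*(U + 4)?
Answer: 1115/29613 ≈ 0.037652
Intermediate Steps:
b(U) = 2*U*(4 + U) (b(U) = (2*U)*(4 + U) = 2*U*(4 + U))
n(l, P) = -21 - 14*P*(4 + P) (n(l, P) = -21 + 7*((2*P*(4 + P))*(-1)) = -21 + 7*(-2*P*(4 + P)) = -21 - 14*P*(4 + P))
B(c) = 5/(-45 - 14*c*(4 + c)) (B(c) = (-19 + 24)/(-24 + (-21 - 14*c*(4 + c))) = 5/(-45 - 14*c*(4 + c)))
B(44)*(-223) = -5/(45 + 14*44*(4 + 44))*(-223) = -5/(45 + 14*44*48)*(-223) = -5/(45 + 29568)*(-223) = -5/29613*(-223) = 1115/29613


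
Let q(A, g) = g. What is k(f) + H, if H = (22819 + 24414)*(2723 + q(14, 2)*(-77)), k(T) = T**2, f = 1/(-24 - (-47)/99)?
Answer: 658185956977858/5424241 ≈ 1.2134e+8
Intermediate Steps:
f = -99/2329 (f = 1/(-24 - (-47)/99) = 1/(-24 - 1*(-47/99)) = 1/(-24 + 47/99) = 1/(-2329/99) = -99/2329 ≈ -0.042508)
H = 121341577 (H = (22819 + 24414)*(2723 + 2*(-77)) = 47233*(2723 - 154) = 47233*2569 = 121341577)
k(f) + H = (-99/2329)**2 + 121341577 = 9801/5424241 + 121341577 = 658185956977858/5424241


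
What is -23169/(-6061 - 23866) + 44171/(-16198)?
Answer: -946614055/484757546 ≈ -1.9528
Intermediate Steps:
-23169/(-6061 - 23866) + 44171/(-16198) = -23169/(-29927) + 44171*(-1/16198) = -23169*(-1/29927) - 44171/16198 = 23169/29927 - 44171/16198 = -946614055/484757546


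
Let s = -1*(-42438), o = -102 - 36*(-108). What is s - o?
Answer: 38652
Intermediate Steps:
o = 3786 (o = -102 + 3888 = 3786)
s = 42438
s - o = 42438 - 1*3786 = 42438 - 3786 = 38652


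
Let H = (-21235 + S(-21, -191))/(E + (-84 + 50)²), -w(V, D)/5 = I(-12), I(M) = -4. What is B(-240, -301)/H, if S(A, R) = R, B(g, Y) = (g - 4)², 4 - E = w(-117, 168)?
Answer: -11311840/3571 ≈ -3167.7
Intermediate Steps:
w(V, D) = 20 (w(V, D) = -5*(-4) = 20)
E = -16 (E = 4 - 1*20 = 4 - 20 = -16)
B(g, Y) = (-4 + g)²
H = -3571/190 (H = (-21235 - 191)/(-16 + (-84 + 50)²) = -21426/(-16 + (-34)²) = -21426/(-16 + 1156) = -21426/1140 = -21426*1/1140 = -3571/190 ≈ -18.795)
B(-240, -301)/H = (-4 - 240)²/(-3571/190) = (-244)²*(-190/3571) = 59536*(-190/3571) = -11311840/3571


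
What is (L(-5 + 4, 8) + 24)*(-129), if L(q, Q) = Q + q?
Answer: -3999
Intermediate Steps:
(L(-5 + 4, 8) + 24)*(-129) = ((8 + (-5 + 4)) + 24)*(-129) = ((8 - 1) + 24)*(-129) = (7 + 24)*(-129) = 31*(-129) = -3999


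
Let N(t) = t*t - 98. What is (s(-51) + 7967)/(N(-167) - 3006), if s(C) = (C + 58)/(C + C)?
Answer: 812627/2528070 ≈ 0.32144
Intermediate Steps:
s(C) = (58 + C)/(2*C) (s(C) = (58 + C)/((2*C)) = (58 + C)*(1/(2*C)) = (58 + C)/(2*C))
N(t) = -98 + t² (N(t) = t² - 98 = -98 + t²)
(s(-51) + 7967)/(N(-167) - 3006) = ((½)*(58 - 51)/(-51) + 7967)/((-98 + (-167)²) - 3006) = ((½)*(-1/51)*7 + 7967)/((-98 + 27889) - 3006) = (-7/102 + 7967)/(27791 - 3006) = (812627/102)/24785 = (812627/102)*(1/24785) = 812627/2528070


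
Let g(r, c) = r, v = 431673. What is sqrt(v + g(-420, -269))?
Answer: 3*sqrt(47917) ≈ 656.70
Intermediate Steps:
sqrt(v + g(-420, -269)) = sqrt(431673 - 420) = sqrt(431253) = 3*sqrt(47917)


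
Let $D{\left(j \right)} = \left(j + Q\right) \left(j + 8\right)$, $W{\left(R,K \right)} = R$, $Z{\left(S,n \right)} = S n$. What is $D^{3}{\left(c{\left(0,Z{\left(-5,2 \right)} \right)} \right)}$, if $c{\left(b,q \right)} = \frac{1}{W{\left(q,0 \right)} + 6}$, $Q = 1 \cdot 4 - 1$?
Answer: $\frac{39651821}{4096} \approx 9680.6$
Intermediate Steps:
$Q = 3$ ($Q = 4 - 1 = 3$)
$c{\left(b,q \right)} = \frac{1}{6 + q}$ ($c{\left(b,q \right)} = \frac{1}{q + 6} = \frac{1}{6 + q}$)
$D{\left(j \right)} = \left(3 + j\right) \left(8 + j\right)$ ($D{\left(j \right)} = \left(j + 3\right) \left(j + 8\right) = \left(3 + j\right) \left(8 + j\right)$)
$D^{3}{\left(c{\left(0,Z{\left(-5,2 \right)} \right)} \right)} = \left(24 + \left(\frac{1}{6 - 10}\right)^{2} + \frac{11}{6 - 10}\right)^{3} = \left(24 + \left(\frac{1}{-4}\right)^{2} + \frac{11}{-4}\right)^{3} = \left(24 + \left(- \frac{1}{4}\right)^{2} + 11 \left(- \frac{1}{4}\right)\right)^{3} = \left(24 + \frac{1}{16} - \frac{11}{4}\right)^{3} = \left(\frac{341}{16}\right)^{3} = \frac{39651821}{4096}$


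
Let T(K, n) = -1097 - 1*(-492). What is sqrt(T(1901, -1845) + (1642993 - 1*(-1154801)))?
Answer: sqrt(2797189) ≈ 1672.5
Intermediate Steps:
T(K, n) = -605 (T(K, n) = -1097 + 492 = -605)
sqrt(T(1901, -1845) + (1642993 - 1*(-1154801))) = sqrt(-605 + (1642993 - 1*(-1154801))) = sqrt(-605 + (1642993 + 1154801)) = sqrt(-605 + 2797794) = sqrt(2797189)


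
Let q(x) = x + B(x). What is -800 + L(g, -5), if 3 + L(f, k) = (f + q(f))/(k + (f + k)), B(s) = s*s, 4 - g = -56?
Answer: -3643/5 ≈ -728.60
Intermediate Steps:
g = 60 (g = 4 - 1*(-56) = 4 + 56 = 60)
B(s) = s**2
q(x) = x + x**2
L(f, k) = -3 + (f + f*(1 + f))/(f + 2*k) (L(f, k) = -3 + (f + f*(1 + f))/(k + (f + k)) = -3 + (f + f*(1 + f))/(f + 2*k))
-800 + L(g, -5) = -800 + (60**2 - 1*60 - 6*(-5))/(60 + 2*(-5)) = -800 + (3600 - 60 + 30)/(60 - 10) = -800 + 3570/50 = -800 + (1/50)*3570 = -800 + 357/5 = -3643/5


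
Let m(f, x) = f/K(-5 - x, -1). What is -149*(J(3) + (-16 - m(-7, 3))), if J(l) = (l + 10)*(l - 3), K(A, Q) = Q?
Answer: 3427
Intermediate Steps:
J(l) = (-3 + l)*(10 + l) (J(l) = (10 + l)*(-3 + l) = (-3 + l)*(10 + l))
m(f, x) = -f (m(f, x) = f/(-1) = f*(-1) = -f)
-149*(J(3) + (-16 - m(-7, 3))) = -149*((-30 + 3² + 7*3) + (-16 - (-1)*(-7))) = -149*((-30 + 9 + 21) + (-16 - 1*7)) = -149*(0 + (-16 - 7)) = -149*(0 - 23) = -149*(-23) = 3427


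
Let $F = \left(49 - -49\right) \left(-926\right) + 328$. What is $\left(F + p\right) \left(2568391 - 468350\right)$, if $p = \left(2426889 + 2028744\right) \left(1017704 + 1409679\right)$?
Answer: $22713051623475928779$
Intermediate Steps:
$p = 10815527798439$ ($p = 4455633 \cdot 2427383 = 10815527798439$)
$F = -90420$ ($F = \left(49 + 49\right) \left(-926\right) + 328 = 98 \left(-926\right) + 328 = -90748 + 328 = -90420$)
$\left(F + p\right) \left(2568391 - 468350\right) = \left(-90420 + 10815527798439\right) \left(2568391 - 468350\right) = 10815527708019 \cdot 2100041 = 22713051623475928779$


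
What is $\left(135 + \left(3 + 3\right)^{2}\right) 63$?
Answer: $10773$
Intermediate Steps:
$\left(135 + \left(3 + 3\right)^{2}\right) 63 = \left(135 + 6^{2}\right) 63 = \left(135 + 36\right) 63 = 171 \cdot 63 = 10773$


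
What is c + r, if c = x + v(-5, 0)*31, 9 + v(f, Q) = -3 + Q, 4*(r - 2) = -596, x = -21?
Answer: -540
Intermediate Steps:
r = -147 (r = 2 + (¼)*(-596) = 2 - 149 = -147)
v(f, Q) = -12 + Q (v(f, Q) = -9 + (-3 + Q) = -12 + Q)
c = -393 (c = -21 + (-12 + 0)*31 = -21 - 12*31 = -21 - 372 = -393)
c + r = -393 - 147 = -540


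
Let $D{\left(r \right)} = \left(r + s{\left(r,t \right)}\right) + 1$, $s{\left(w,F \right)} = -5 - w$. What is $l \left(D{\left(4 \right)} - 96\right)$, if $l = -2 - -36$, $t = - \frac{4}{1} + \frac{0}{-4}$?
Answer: $-3400$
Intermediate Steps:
$t = -4$ ($t = \left(-4\right) 1 + 0 \left(- \frac{1}{4}\right) = -4 + 0 = -4$)
$l = 34$ ($l = -2 + 36 = 34$)
$D{\left(r \right)} = -4$ ($D{\left(r \right)} = \left(r - \left(5 + r\right)\right) + 1 = -5 + 1 = -4$)
$l \left(D{\left(4 \right)} - 96\right) = 34 \left(-4 - 96\right) = 34 \left(-100\right) = -3400$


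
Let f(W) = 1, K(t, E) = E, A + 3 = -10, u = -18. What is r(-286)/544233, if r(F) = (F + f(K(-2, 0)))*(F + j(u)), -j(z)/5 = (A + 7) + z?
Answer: 15770/181411 ≈ 0.086930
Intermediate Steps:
A = -13 (A = -3 - 10 = -13)
j(z) = 30 - 5*z (j(z) = -5*((-13 + 7) + z) = -5*(-6 + z) = 30 - 5*z)
r(F) = (1 + F)*(120 + F) (r(F) = (F + 1)*(F + (30 - 5*(-18))) = (1 + F)*(F + (30 + 90)) = (1 + F)*(F + 120) = (1 + F)*(120 + F))
r(-286)/544233 = (120 + (-286)² + 121*(-286))/544233 = (120 + 81796 - 34606)*(1/544233) = 47310*(1/544233) = 15770/181411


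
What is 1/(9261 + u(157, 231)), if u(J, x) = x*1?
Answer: 1/9492 ≈ 0.00010535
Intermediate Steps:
u(J, x) = x
1/(9261 + u(157, 231)) = 1/(9261 + 231) = 1/9492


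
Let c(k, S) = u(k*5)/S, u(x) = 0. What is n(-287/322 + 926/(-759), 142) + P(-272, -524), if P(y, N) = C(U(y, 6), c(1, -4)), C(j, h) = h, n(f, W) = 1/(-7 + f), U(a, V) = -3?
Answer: -1518/13831 ≈ -0.10975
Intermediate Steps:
c(k, S) = 0 (c(k, S) = 0/S = 0)
P(y, N) = 0
n(-287/322 + 926/(-759), 142) + P(-272, -524) = 1/(-7 + (-287/322 + 926/(-759))) + 0 = 1/(-7 + (-287*1/322 + 926*(-1/759))) + 0 = 1/(-7 + (-41/46 - 926/759)) + 0 = 1/(-7 - 3205/1518) + 0 = 1/(-13831/1518) + 0 = -1518/13831 + 0 = -1518/13831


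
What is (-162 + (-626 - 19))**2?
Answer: 651249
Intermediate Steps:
(-162 + (-626 - 19))**2 = (-162 - 645)**2 = (-807)**2 = 651249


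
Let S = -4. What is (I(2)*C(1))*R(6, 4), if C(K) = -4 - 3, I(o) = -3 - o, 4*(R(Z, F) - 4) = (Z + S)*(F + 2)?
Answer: 245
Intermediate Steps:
R(Z, F) = 4 + (-4 + Z)*(2 + F)/4 (R(Z, F) = 4 + ((Z - 4)*(F + 2))/4 = 4 + ((-4 + Z)*(2 + F))/4 = 4 + (-4 + Z)*(2 + F)/4)
C(K) = -7
(I(2)*C(1))*R(6, 4) = ((-3 - 1*2)*(-7))*(2 + (½)*6 - 1*4 + (¼)*4*6) = ((-3 - 2)*(-7))*(2 + 3 - 4 + 6) = -5*(-7)*7 = 35*7 = 245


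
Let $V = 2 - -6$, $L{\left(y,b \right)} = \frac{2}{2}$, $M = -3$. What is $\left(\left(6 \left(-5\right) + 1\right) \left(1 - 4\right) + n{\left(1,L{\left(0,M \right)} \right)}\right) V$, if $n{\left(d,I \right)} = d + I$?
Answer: $712$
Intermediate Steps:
$L{\left(y,b \right)} = 1$ ($L{\left(y,b \right)} = 2 \cdot \frac{1}{2} = 1$)
$V = 8$ ($V = 2 + 6 = 8$)
$n{\left(d,I \right)} = I + d$
$\left(\left(6 \left(-5\right) + 1\right) \left(1 - 4\right) + n{\left(1,L{\left(0,M \right)} \right)}\right) V = \left(\left(6 \left(-5\right) + 1\right) \left(1 - 4\right) + \left(1 + 1\right)\right) 8 = \left(\left(-30 + 1\right) \left(-3\right) + 2\right) 8 = \left(\left(-29\right) \left(-3\right) + 2\right) 8 = \left(87 + 2\right) 8 = 89 \cdot 8 = 712$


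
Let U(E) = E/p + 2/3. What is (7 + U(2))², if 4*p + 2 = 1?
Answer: ⅑ ≈ 0.11111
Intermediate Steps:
p = -¼ (p = -½ + (¼)*1 = -½ + ¼ = -¼ ≈ -0.25000)
U(E) = ⅔ - 4*E (U(E) = E/(-¼) + 2/3 = E*(-4) + 2*(⅓) = -4*E + ⅔ = ⅔ - 4*E)
(7 + U(2))² = (7 + (⅔ - 4*2))² = (7 + (⅔ - 8))² = (7 - 22/3)² = (-⅓)² = ⅑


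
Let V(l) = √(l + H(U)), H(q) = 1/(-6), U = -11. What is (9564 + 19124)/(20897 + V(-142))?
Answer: 3596958816/2620108507 - 28688*I*√5118/2620108507 ≈ 1.3728 - 0.00078331*I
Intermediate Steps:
H(q) = -⅙
V(l) = √(-⅙ + l) (V(l) = √(l - ⅙) = √(-⅙ + l))
(9564 + 19124)/(20897 + V(-142)) = (9564 + 19124)/(20897 + √(-6 + 36*(-142))/6) = 28688/(20897 + √(-6 - 5112)/6) = 28688/(20897 + √(-5118)/6) = 28688/(20897 + (I*√5118)/6) = 28688/(20897 + I*√5118/6)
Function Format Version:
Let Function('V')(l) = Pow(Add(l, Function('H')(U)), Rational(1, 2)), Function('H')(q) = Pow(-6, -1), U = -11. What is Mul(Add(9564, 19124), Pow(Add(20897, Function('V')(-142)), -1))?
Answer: Add(Rational(3596958816, 2620108507), Mul(Rational(-28688, 2620108507), I, Pow(5118, Rational(1, 2)))) ≈ Add(1.3728, Mul(-0.00078331, I))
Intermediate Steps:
Function('H')(q) = Rational(-1, 6)
Function('V')(l) = Pow(Add(Rational(-1, 6), l), Rational(1, 2)) (Function('V')(l) = Pow(Add(l, Rational(-1, 6)), Rational(1, 2)) = Pow(Add(Rational(-1, 6), l), Rational(1, 2)))
Mul(Add(9564, 19124), Pow(Add(20897, Function('V')(-142)), -1)) = Mul(Add(9564, 19124), Pow(Add(20897, Mul(Rational(1, 6), Pow(Add(-6, Mul(36, -142)), Rational(1, 2)))), -1)) = Mul(28688, Pow(Add(20897, Mul(Rational(1, 6), Pow(Add(-6, -5112), Rational(1, 2)))), -1)) = Mul(28688, Pow(Add(20897, Mul(Rational(1, 6), Pow(-5118, Rational(1, 2)))), -1)) = Mul(28688, Pow(Add(20897, Mul(Rational(1, 6), Mul(I, Pow(5118, Rational(1, 2))))), -1)) = Mul(28688, Pow(Add(20897, Mul(Rational(1, 6), I, Pow(5118, Rational(1, 2)))), -1))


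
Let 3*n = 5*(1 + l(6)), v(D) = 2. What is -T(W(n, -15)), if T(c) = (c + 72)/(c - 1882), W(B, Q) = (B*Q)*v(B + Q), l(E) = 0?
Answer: 11/966 ≈ 0.011387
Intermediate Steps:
n = 5/3 (n = (5*(1 + 0))/3 = (5*1)/3 = (⅓)*5 = 5/3 ≈ 1.6667)
W(B, Q) = 2*B*Q (W(B, Q) = (B*Q)*2 = 2*B*Q)
T(c) = (72 + c)/(-1882 + c)
-T(W(n, -15)) = -(72 + 2*(5/3)*(-15))/(-1882 + 2*(5/3)*(-15)) = -(72 - 50)/(-1882 - 50) = -22/(-1932) = -(-1)*22/1932 = -1*(-11/966) = 11/966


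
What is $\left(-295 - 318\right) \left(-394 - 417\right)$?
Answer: $497143$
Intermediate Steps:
$\left(-295 - 318\right) \left(-394 - 417\right) = \left(-295 - 318\right) \left(-811\right) = \left(-613\right) \left(-811\right) = 497143$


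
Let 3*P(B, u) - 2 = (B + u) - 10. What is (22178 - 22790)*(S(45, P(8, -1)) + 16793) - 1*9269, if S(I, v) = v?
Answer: -10286381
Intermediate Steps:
P(B, u) = -8/3 + B/3 + u/3 (P(B, u) = 2/3 + ((B + u) - 10)/3 = 2/3 + (-10 + B + u)/3 = 2/3 + (-10/3 + B/3 + u/3) = -8/3 + B/3 + u/3)
(22178 - 22790)*(S(45, P(8, -1)) + 16793) - 1*9269 = (22178 - 22790)*((-8/3 + (1/3)*8 + (1/3)*(-1)) + 16793) - 1*9269 = -612*((-8/3 + 8/3 - 1/3) + 16793) - 9269 = -612*(-1/3 + 16793) - 9269 = -612*50378/3 - 9269 = -10277112 - 9269 = -10286381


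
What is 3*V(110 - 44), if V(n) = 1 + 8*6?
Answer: 147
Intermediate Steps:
V(n) = 49 (V(n) = 1 + 48 = 49)
3*V(110 - 44) = 3*49 = 147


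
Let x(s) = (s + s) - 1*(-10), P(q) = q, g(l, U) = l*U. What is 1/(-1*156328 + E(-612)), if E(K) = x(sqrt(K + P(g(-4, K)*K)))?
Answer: -26053/4073552046 - I*sqrt(41633)/2036776023 ≈ -6.3956e-6 - 1.0018e-7*I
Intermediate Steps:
g(l, U) = U*l
x(s) = 10 + 2*s (x(s) = 2*s + 10 = 10 + 2*s)
E(K) = 10 + 2*sqrt(K - 4*K**2) (E(K) = 10 + 2*sqrt(K + (K*(-4))*K) = 10 + 2*sqrt(K + (-4*K)*K) = 10 + 2*sqrt(K - 4*K**2))
1/(-1*156328 + E(-612)) = 1/(-1*156328 + (10 + 2*sqrt(-612*(1 - 4*(-612))))) = 1/(-156328 + (10 + 2*sqrt(-612*(1 + 2448)))) = 1/(-156328 + (10 + 2*sqrt(-612*2449))) = 1/(-156328 + (10 + 2*sqrt(-1498788))) = 1/(-156328 + (10 + 2*(6*I*sqrt(41633)))) = 1/(-156328 + (10 + 12*I*sqrt(41633))) = 1/(-156318 + 12*I*sqrt(41633))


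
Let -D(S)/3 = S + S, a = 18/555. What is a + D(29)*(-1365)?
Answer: 43939356/185 ≈ 2.3751e+5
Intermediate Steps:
a = 6/185 (a = 18*(1/555) = 6/185 ≈ 0.032432)
D(S) = -6*S (D(S) = -3*(S + S) = -6*S)
a + D(29)*(-1365) = 6/185 - 6*29*(-1365) = 6/185 - 174*(-1365) = 6/185 + 237510 = 43939356/185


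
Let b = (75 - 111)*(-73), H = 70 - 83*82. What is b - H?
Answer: 9364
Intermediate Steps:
H = -6736 (H = 70 - 6806 = -6736)
b = 2628 (b = -36*(-73) = 2628)
b - H = 2628 - 1*(-6736) = 2628 + 6736 = 9364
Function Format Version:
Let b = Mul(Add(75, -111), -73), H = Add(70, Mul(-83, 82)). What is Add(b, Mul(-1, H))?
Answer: 9364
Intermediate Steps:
H = -6736 (H = Add(70, -6806) = -6736)
b = 2628 (b = Mul(-36, -73) = 2628)
Add(b, Mul(-1, H)) = Add(2628, Mul(-1, -6736)) = Add(2628, 6736) = 9364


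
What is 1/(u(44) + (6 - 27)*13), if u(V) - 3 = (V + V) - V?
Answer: -1/226 ≈ -0.0044248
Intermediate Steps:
u(V) = 3 + V (u(V) = 3 + ((V + V) - V) = 3 + (2*V - V) = 3 + V)
1/(u(44) + (6 - 27)*13) = 1/((3 + 44) + (6 - 27)*13) = 1/(47 - 21*13) = 1/(47 - 273) = 1/(-226) = -1/226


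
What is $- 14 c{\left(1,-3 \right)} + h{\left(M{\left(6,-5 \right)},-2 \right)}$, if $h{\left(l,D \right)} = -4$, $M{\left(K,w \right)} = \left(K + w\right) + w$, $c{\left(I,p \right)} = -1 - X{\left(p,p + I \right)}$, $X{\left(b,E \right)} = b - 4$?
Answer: $-88$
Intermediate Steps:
$X{\left(b,E \right)} = -4 + b$ ($X{\left(b,E \right)} = b - 4 = -4 + b$)
$c{\left(I,p \right)} = 3 - p$ ($c{\left(I,p \right)} = -1 - \left(-4 + p\right) = 3 - p$)
$M{\left(K,w \right)} = K + 2 w$
$- 14 c{\left(1,-3 \right)} + h{\left(M{\left(6,-5 \right)},-2 \right)} = - 14 \left(3 - -3\right) - 4 = - 14 \left(3 + 3\right) - 4 = \left(-14\right) 6 - 4 = -84 - 4 = -88$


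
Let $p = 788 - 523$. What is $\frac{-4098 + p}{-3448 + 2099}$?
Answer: $\frac{3833}{1349} \approx 2.8414$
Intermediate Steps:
$p = 265$
$\frac{-4098 + p}{-3448 + 2099} = \frac{-4098 + 265}{-3448 + 2099} = - \frac{3833}{-1349} = \left(-3833\right) \left(- \frac{1}{1349}\right) = \frac{3833}{1349}$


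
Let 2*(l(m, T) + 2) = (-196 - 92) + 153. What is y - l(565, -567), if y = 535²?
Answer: 572589/2 ≈ 2.8629e+5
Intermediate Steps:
l(m, T) = -139/2 (l(m, T) = -2 + ((-196 - 92) + 153)/2 = -2 + (-288 + 153)/2 = -2 + (½)*(-135) = -2 - 135/2 = -139/2)
y = 286225
y - l(565, -567) = 286225 - 1*(-139/2) = 286225 + 139/2 = 572589/2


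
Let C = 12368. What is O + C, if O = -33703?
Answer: -21335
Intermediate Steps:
O + C = -33703 + 12368 = -21335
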